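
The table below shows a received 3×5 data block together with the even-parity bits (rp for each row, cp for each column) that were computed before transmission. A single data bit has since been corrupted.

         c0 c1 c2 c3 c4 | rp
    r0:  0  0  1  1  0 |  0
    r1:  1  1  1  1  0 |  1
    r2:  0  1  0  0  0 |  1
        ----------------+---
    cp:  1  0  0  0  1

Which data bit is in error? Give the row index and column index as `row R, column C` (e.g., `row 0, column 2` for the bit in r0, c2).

row 1, column 4

Recompute each row's even parity and compare to rp:
  r0: data parity 0, sent rp 0 → ok
  r1: data parity 0, sent rp 1 → mismatch
  r2: data parity 1, sent rp 1 → ok
Recompute each column's even parity and compare to cp:
  c0: data parity 1, sent cp 1 → ok
  c1: data parity 0, sent cp 0 → ok
  c2: data parity 0, sent cp 0 → ok
  c3: data parity 0, sent cp 0 → ok
  c4: data parity 0, sent cp 1 → mismatch
Exactly one row (r1) and one column (c4) fail → the flipped bit is at their intersection.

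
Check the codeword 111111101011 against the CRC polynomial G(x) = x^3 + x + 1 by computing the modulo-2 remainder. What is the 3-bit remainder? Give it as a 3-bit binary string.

Modulo-2 division of 111111101011 by 1011:
  pos 0: 1111 XOR 1011 = 0100
  pos 1: 1001 XOR 1011 = 0010
  pos 3: 1011 XOR 1011 = 0000
  pos 8: 1011 XOR 1011 = 0000
Remainder = 000 (zero — the frame passes the CRC check).

000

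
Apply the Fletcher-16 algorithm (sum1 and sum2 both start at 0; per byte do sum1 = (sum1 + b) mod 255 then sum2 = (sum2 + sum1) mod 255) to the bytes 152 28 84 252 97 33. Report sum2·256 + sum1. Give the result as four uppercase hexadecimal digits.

4C88

Running sums (mod 255):
  after byte 0 (152): sum1=152, sum2=152
  after byte 1 (28): sum1=180, sum2=77
  after byte 2 (84): sum1=9, sum2=86
  after byte 3 (252): sum1=6, sum2=92
  after byte 4 (97): sum1=103, sum2=195
  after byte 5 (33): sum1=136, sum2=76
Checksum = sum2·256 + sum1 = 76·256 + 136 = 19592 = 0x4C88.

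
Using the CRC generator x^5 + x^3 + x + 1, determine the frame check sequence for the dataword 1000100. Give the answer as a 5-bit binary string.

01010

Append 5 zeros: 100010000000. Divide by 101011 (XOR where the leading bit is 1):
  pos 0: 100010 XOR 101011 = 001001
  pos 2: 100100 XOR 101011 = 001111
  pos 4: 111100 XOR 101011 = 010111
  pos 5: 101110 XOR 101011 = 000101
Remainder (last 5 bits) = 01010. This is the CRC / FCS.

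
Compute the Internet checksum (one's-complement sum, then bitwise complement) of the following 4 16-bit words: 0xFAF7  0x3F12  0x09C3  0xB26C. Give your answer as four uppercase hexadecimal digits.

09C6

One's-complement addition (fold any carry out of bit 15 back into bit 0):
  0xFAF7 + 0x3F12 = 0x13A09 → wrap carry → 0x3A0A
  0x3A0A + 0x09C3 = 0x043CD
  0x43CD + 0xB26C = 0x0F639
One's-complement sum = 0xF639.
Checksum = ~0xF639 & 0xFFFF = 0x09C6.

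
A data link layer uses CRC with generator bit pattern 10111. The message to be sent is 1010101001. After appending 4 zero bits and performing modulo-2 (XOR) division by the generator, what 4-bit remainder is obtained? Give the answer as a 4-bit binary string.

1110

Append 4 zeros: 10101010010000. Divide by 10111 (XOR where the leading bit is 1):
  pos 0: 10101 XOR 10111 = 00010
  pos 3: 10010 XOR 10111 = 00101
  pos 5: 10101 XOR 10111 = 00010
  pos 8: 10000 XOR 10111 = 00111
Remainder (last 4 bits) = 1110. This is the CRC / FCS.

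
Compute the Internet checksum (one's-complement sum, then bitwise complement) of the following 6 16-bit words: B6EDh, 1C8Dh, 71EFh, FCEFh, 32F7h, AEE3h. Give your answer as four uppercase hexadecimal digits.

DBCA

One's-complement addition (fold any carry out of bit 15 back into bit 0):
  0xB6ED + 0x1C8D = 0x0D37A
  0xD37A + 0x71EF = 0x14569 → wrap carry → 0x456A
  0x456A + 0xFCEF = 0x14259 → wrap carry → 0x425A
  0x425A + 0x32F7 = 0x07551
  0x7551 + 0xAEE3 = 0x12434 → wrap carry → 0x2435
One's-complement sum = 0x2435.
Checksum = ~0x2435 & 0xFFFF = 0xDBCA.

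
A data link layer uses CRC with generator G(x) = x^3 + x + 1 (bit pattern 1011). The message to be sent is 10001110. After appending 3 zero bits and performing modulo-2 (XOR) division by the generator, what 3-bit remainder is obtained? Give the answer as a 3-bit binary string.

Append 3 zeros: 10001110000. Divide by 1011 (XOR where the leading bit is 1):
  pos 0: 1000 XOR 1011 = 0011
  pos 2: 1111 XOR 1011 = 0100
  pos 3: 1001 XOR 1011 = 0010
  pos 5: 1000 XOR 1011 = 0011
  pos 7: 1100 XOR 1011 = 0111
Remainder (last 3 bits) = 111. This is the CRC / FCS.

111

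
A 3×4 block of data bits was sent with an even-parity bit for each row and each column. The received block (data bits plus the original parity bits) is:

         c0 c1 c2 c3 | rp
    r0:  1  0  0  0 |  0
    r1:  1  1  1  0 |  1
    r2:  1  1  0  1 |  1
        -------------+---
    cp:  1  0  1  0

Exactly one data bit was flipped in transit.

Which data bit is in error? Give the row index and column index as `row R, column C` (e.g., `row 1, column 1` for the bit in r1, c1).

row 0, column 3

Recompute each row's even parity and compare to rp:
  r0: data parity 1, sent rp 0 → mismatch
  r1: data parity 1, sent rp 1 → ok
  r2: data parity 1, sent rp 1 → ok
Recompute each column's even parity and compare to cp:
  c0: data parity 1, sent cp 1 → ok
  c1: data parity 0, sent cp 0 → ok
  c2: data parity 1, sent cp 1 → ok
  c3: data parity 1, sent cp 0 → mismatch
Exactly one row (r0) and one column (c3) fail → the flipped bit is at their intersection.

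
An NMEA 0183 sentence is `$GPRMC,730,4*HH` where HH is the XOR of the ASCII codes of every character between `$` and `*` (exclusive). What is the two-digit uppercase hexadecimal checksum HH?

XOR the ASCII codes of the payload characters:
  'G' = 0x47 → acc = 0x47
  'P' = 0x50 → acc = 0x17
  'R' = 0x52 → acc = 0x45
  'M' = 0x4D → acc = 0x08
  'C' = 0x43 → acc = 0x4B
  ',' = 0x2C → acc = 0x67
  '7' = 0x37 → acc = 0x50
  '3' = 0x33 → acc = 0x63
  '0' = 0x30 → acc = 0x53
  ',' = 0x2C → acc = 0x7F
  '4' = 0x34 → acc = 0x4B
Checksum = 0x4B.

4B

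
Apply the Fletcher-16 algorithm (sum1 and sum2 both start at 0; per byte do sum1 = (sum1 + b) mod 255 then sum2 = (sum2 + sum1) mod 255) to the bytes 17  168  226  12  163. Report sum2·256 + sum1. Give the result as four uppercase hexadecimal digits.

5C4C

Running sums (mod 255):
  after byte 0 (17): sum1=17, sum2=17
  after byte 1 (168): sum1=185, sum2=202
  after byte 2 (226): sum1=156, sum2=103
  after byte 3 (12): sum1=168, sum2=16
  after byte 4 (163): sum1=76, sum2=92
Checksum = sum2·256 + sum1 = 92·256 + 76 = 23628 = 0x5C4C.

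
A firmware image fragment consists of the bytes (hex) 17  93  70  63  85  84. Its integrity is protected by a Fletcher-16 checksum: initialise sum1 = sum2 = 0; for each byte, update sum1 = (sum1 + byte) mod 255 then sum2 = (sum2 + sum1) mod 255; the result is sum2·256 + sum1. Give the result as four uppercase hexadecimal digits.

E788

Running sums (mod 255):
  after byte 0 (17): sum1=23, sum2=23
  after byte 1 (93): sum1=170, sum2=193
  after byte 2 (70): sum1=27, sum2=220
  after byte 3 (63): sum1=126, sum2=91
  after byte 4 (85): sum1=4, sum2=95
  after byte 5 (84): sum1=136, sum2=231
Checksum = sum2·256 + sum1 = 231·256 + 136 = 59272 = 0xE788.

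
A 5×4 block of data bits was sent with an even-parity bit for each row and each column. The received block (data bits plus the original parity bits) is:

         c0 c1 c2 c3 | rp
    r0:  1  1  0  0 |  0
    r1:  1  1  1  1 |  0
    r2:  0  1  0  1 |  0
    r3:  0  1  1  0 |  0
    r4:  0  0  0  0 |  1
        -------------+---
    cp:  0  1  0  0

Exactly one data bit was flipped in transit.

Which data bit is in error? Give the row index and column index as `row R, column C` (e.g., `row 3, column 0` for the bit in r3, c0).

row 4, column 1

Recompute each row's even parity and compare to rp:
  r0: data parity 0, sent rp 0 → ok
  r1: data parity 0, sent rp 0 → ok
  r2: data parity 0, sent rp 0 → ok
  r3: data parity 0, sent rp 0 → ok
  r4: data parity 0, sent rp 1 → mismatch
Recompute each column's even parity and compare to cp:
  c0: data parity 0, sent cp 0 → ok
  c1: data parity 0, sent cp 1 → mismatch
  c2: data parity 0, sent cp 0 → ok
  c3: data parity 0, sent cp 0 → ok
Exactly one row (r4) and one column (c1) fail → the flipped bit is at their intersection.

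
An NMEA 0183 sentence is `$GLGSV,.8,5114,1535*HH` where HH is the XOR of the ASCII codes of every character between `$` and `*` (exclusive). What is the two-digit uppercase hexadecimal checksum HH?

70

XOR the ASCII codes of the payload characters:
  'G' = 0x47 → acc = 0x47
  'L' = 0x4C → acc = 0x0B
  'G' = 0x47 → acc = 0x4C
  'S' = 0x53 → acc = 0x1F
  'V' = 0x56 → acc = 0x49
  ',' = 0x2C → acc = 0x65
  '.' = 0x2E → acc = 0x4B
  '8' = 0x38 → acc = 0x73
  ',' = 0x2C → acc = 0x5F
  '5' = 0x35 → acc = 0x6A
  '1' = 0x31 → acc = 0x5B
  '1' = 0x31 → acc = 0x6A
  '4' = 0x34 → acc = 0x5E
  ',' = 0x2C → acc = 0x72
  '1' = 0x31 → acc = 0x43
  '5' = 0x35 → acc = 0x76
  '3' = 0x33 → acc = 0x45
  '5' = 0x35 → acc = 0x70
Checksum = 0x70.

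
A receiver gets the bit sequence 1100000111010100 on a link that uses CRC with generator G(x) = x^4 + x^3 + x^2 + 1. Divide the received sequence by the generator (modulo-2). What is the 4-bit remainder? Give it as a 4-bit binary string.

0111

Modulo-2 division of 1100000111010100 by 11101:
  pos 0: 11000 XOR 11101 = 00101
  pos 2: 10100 XOR 11101 = 01001
  pos 3: 10011 XOR 11101 = 01110
  pos 4: 11101 XOR 11101 = 00000
  pos 9: 10101 XOR 11101 = 01000
  pos 10: 10000 XOR 11101 = 01101
  pos 11: 11010 XOR 11101 = 00111
Remainder = 0111 (nonzero — an error is detected).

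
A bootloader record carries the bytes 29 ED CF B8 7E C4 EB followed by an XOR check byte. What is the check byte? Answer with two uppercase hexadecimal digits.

E2

XOR the bytes together:
  start with 0x29
  0x29 ⊕ 0xED = 0xC4
  0xC4 ⊕ 0xCF = 0x0B
  0x0B ⊕ 0xB8 = 0xB3
  0xB3 ⊕ 0x7E = 0xCD
  0xCD ⊕ 0xC4 = 0x09
  0x09 ⊕ 0xEB = 0xE2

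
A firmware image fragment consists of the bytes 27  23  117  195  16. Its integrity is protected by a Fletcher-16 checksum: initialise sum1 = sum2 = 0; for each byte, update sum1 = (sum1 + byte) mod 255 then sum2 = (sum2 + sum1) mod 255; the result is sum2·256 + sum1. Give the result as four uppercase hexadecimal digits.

DB7B

Running sums (mod 255):
  after byte 0 (27): sum1=27, sum2=27
  after byte 1 (23): sum1=50, sum2=77
  after byte 2 (117): sum1=167, sum2=244
  after byte 3 (195): sum1=107, sum2=96
  after byte 4 (16): sum1=123, sum2=219
Checksum = sum2·256 + sum1 = 219·256 + 123 = 56187 = 0xDB7B.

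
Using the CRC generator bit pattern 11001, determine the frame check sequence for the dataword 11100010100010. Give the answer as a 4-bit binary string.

Append 4 zeros: 111000101000100000. Divide by 11001 (XOR where the leading bit is 1):
  pos 0: 11100 XOR 11001 = 00101
  pos 2: 10101 XOR 11001 = 01100
  pos 3: 11000 XOR 11001 = 00001
  pos 7: 11000 XOR 11001 = 00001
  pos 11: 11000 XOR 11001 = 00001
Remainder (last 4 bits) = 0100. This is the CRC / FCS.

0100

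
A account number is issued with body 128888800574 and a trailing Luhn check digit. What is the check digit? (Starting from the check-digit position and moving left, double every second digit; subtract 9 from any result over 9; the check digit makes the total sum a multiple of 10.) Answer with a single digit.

1

Partial digits right→left: 4 7 5 0 0 8 8 8 8 8 2 1
Double every second digit counting from the check-digit position (so the 1st, 3rd, 5th, ... of the partial from the right).
  doubled (with −9 where >9): 8 1 0 7 7 4 → sum 27
  kept as-is: 7 0 8 8 8 1 → sum 32
Total = 27 + 32 = 59.
Check digit = (10 − (59 mod 10)) mod 10 = 1.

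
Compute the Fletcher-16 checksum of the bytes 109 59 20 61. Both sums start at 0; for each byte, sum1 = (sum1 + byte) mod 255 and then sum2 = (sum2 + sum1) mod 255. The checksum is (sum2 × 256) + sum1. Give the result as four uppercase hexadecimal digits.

Running sums (mod 255):
  after byte 0 (109): sum1=109, sum2=109
  after byte 1 (59): sum1=168, sum2=22
  after byte 2 (20): sum1=188, sum2=210
  after byte 3 (61): sum1=249, sum2=204
Checksum = sum2·256 + sum1 = 204·256 + 249 = 52473 = 0xCCF9.

CCF9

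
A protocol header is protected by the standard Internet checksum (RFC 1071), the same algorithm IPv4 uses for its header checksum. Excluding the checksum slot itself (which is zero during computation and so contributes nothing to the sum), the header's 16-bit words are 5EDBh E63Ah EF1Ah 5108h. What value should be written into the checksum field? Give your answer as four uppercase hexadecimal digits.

One's-complement addition (fold any carry out of bit 15 back into bit 0):
  0x5EDB + 0xE63A = 0x14515 → wrap carry → 0x4516
  0x4516 + 0xEF1A = 0x13430 → wrap carry → 0x3431
  0x3431 + 0x5108 = 0x08539
One's-complement sum = 0x8539.
Checksum = ~0x8539 & 0xFFFF = 0x7AC6.

7AC6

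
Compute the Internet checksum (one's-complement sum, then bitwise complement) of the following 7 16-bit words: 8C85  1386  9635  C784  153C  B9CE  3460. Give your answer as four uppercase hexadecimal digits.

One's-complement addition (fold any carry out of bit 15 back into bit 0):
  0x8C85 + 0x1386 = 0x0A00B
  0xA00B + 0x9635 = 0x13640 → wrap carry → 0x3641
  0x3641 + 0xC784 = 0x0FDC5
  0xFDC5 + 0x153C = 0x11301 → wrap carry → 0x1302
  0x1302 + 0xB9CE = 0x0CCD0
  0xCCD0 + 0x3460 = 0x10130 → wrap carry → 0x0131
One's-complement sum = 0x0131.
Checksum = ~0x0131 & 0xFFFF = 0xFECE.

FECE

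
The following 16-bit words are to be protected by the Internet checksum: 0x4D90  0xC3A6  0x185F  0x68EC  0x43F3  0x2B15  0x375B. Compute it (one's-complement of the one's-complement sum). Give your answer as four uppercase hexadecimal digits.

One's-complement addition (fold any carry out of bit 15 back into bit 0):
  0x4D90 + 0xC3A6 = 0x11136 → wrap carry → 0x1137
  0x1137 + 0x185F = 0x02996
  0x2996 + 0x68EC = 0x09282
  0x9282 + 0x43F3 = 0x0D675
  0xD675 + 0x2B15 = 0x1018A → wrap carry → 0x018B
  0x018B + 0x375B = 0x038E6
One's-complement sum = 0x38E6.
Checksum = ~0x38E6 & 0xFFFF = 0xC719.

C719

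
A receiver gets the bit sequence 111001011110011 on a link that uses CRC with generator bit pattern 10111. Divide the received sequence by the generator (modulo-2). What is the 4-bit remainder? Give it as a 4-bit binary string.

Modulo-2 division of 111001011110011 by 10111:
  pos 0: 11100 XOR 10111 = 01011
  pos 1: 10111 XOR 10111 = 00000
  pos 7: 11110 XOR 10111 = 01001
  pos 8: 10010 XOR 10111 = 00101
  pos 10: 10111 XOR 10111 = 00000
Remainder = 0000 (zero — the frame passes the CRC check).

0000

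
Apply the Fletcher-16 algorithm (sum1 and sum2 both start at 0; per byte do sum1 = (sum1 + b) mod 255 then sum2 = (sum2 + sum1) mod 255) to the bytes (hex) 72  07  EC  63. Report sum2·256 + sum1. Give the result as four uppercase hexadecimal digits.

Running sums (mod 255):
  after byte 0 (72): sum1=114, sum2=114
  after byte 1 (07): sum1=121, sum2=235
  after byte 2 (EC): sum1=102, sum2=82
  after byte 3 (63): sum1=201, sum2=28
Checksum = sum2·256 + sum1 = 28·256 + 201 = 7369 = 0x1CC9.

1CC9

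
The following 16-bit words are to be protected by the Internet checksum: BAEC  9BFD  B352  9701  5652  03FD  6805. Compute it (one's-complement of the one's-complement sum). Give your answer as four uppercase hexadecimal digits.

One's-complement addition (fold any carry out of bit 15 back into bit 0):
  0xBAEC + 0x9BFD = 0x156E9 → wrap carry → 0x56EA
  0x56EA + 0xB352 = 0x10A3C → wrap carry → 0x0A3D
  0x0A3D + 0x9701 = 0x0A13E
  0xA13E + 0x5652 = 0x0F790
  0xF790 + 0x03FD = 0x0FB8D
  0xFB8D + 0x6805 = 0x16392 → wrap carry → 0x6393
One's-complement sum = 0x6393.
Checksum = ~0x6393 & 0xFFFF = 0x9C6C.

9C6C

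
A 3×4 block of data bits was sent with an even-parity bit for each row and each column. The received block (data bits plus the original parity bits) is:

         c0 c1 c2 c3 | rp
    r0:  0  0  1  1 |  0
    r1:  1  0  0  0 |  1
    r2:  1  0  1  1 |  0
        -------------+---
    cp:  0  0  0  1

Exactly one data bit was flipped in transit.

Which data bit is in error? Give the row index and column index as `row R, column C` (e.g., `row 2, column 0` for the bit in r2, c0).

row 2, column 3

Recompute each row's even parity and compare to rp:
  r0: data parity 0, sent rp 0 → ok
  r1: data parity 1, sent rp 1 → ok
  r2: data parity 1, sent rp 0 → mismatch
Recompute each column's even parity and compare to cp:
  c0: data parity 0, sent cp 0 → ok
  c1: data parity 0, sent cp 0 → ok
  c2: data parity 0, sent cp 0 → ok
  c3: data parity 0, sent cp 1 → mismatch
Exactly one row (r2) and one column (c3) fail → the flipped bit is at their intersection.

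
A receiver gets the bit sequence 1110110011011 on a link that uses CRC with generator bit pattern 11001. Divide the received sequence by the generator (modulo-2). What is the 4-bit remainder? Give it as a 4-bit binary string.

Modulo-2 division of 1110110011011 by 11001:
  pos 0: 11101 XOR 11001 = 00100
  pos 2: 10010 XOR 11001 = 01011
  pos 3: 10110 XOR 11001 = 01111
  pos 4: 11111 XOR 11001 = 00110
  pos 6: 11010 XOR 11001 = 00011
Remainder = 1111 (nonzero — an error is detected).

1111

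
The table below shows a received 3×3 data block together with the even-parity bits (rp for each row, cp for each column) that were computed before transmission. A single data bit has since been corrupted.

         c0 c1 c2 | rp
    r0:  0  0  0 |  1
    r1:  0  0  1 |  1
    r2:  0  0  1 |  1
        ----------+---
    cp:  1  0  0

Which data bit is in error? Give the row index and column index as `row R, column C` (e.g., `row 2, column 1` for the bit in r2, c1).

Recompute each row's even parity and compare to rp:
  r0: data parity 0, sent rp 1 → mismatch
  r1: data parity 1, sent rp 1 → ok
  r2: data parity 1, sent rp 1 → ok
Recompute each column's even parity and compare to cp:
  c0: data parity 0, sent cp 1 → mismatch
  c1: data parity 0, sent cp 0 → ok
  c2: data parity 0, sent cp 0 → ok
Exactly one row (r0) and one column (c0) fail → the flipped bit is at their intersection.

row 0, column 0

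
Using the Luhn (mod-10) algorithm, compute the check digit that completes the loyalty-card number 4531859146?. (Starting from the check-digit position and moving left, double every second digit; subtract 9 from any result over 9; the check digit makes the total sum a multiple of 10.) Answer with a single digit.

Partial digits right→left: 6 4 1 9 5 8 1 3 5 4
Double every second digit counting from the check-digit position (so the 1st, 3rd, 5th, ... of the partial from the right).
  doubled (with −9 where >9): 3 2 1 2 1 → sum 9
  kept as-is: 4 9 8 3 4 → sum 28
Total = 9 + 28 = 37.
Check digit = (10 − (37 mod 10)) mod 10 = 3.

3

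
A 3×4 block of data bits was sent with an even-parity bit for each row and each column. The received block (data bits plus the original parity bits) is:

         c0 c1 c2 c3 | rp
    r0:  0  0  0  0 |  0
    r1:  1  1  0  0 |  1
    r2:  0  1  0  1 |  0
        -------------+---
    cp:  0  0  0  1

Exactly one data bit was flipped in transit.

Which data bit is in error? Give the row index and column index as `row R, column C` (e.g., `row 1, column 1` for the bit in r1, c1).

row 1, column 0

Recompute each row's even parity and compare to rp:
  r0: data parity 0, sent rp 0 → ok
  r1: data parity 0, sent rp 1 → mismatch
  r2: data parity 0, sent rp 0 → ok
Recompute each column's even parity and compare to cp:
  c0: data parity 1, sent cp 0 → mismatch
  c1: data parity 0, sent cp 0 → ok
  c2: data parity 0, sent cp 0 → ok
  c3: data parity 1, sent cp 1 → ok
Exactly one row (r1) and one column (c0) fail → the flipped bit is at their intersection.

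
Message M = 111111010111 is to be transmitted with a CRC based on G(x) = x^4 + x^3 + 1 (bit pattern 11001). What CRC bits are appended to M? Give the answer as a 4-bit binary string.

Append 4 zeros: 1111110101110000. Divide by 11001 (XOR where the leading bit is 1):
  pos 0: 11111 XOR 11001 = 00110
  pos 2: 11010 XOR 11001 = 00011
  pos 5: 11101 XOR 11001 = 00100
  pos 7: 10011 XOR 11001 = 01010
  pos 8: 10100 XOR 11001 = 01101
  pos 9: 11010 XOR 11001 = 00011
Remainder (last 4 bits) = 1100. This is the CRC / FCS.

1100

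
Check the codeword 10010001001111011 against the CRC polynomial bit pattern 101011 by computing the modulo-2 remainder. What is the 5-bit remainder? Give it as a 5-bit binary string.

00111

Modulo-2 division of 10010001001111011 by 101011:
  pos 0: 100100 XOR 101011 = 001111
  pos 2: 111101 XOR 101011 = 010110
  pos 3: 101100 XOR 101011 = 000111
  pos 6: 111011 XOR 101011 = 010000
  pos 7: 100001 XOR 101011 = 001010
  pos 9: 101010 XOR 101011 = 000001
Remainder = 00111 (nonzero — an error is detected).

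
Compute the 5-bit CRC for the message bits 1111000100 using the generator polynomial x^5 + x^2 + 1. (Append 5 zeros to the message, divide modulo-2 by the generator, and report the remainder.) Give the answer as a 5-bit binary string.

Append 5 zeros: 111100010000000. Divide by 100101 (XOR where the leading bit is 1):
  pos 0: 111100 XOR 100101 = 011001
  pos 1: 110010 XOR 100101 = 010111
  pos 2: 101111 XOR 100101 = 001010
  pos 4: 101000 XOR 100101 = 001101
  pos 6: 110100 XOR 100101 = 010001
  pos 7: 100010 XOR 100101 = 000111
Remainder (last 5 bits) = 11100. This is the CRC / FCS.

11100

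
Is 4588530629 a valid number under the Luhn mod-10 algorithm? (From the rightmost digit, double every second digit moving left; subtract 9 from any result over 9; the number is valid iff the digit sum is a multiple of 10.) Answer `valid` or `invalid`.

From the right, keep odd positions and double even positions (subtract 9 from any doubled value over 9):
  doubled (positions 2,4,...): 4 0 1 7 8 → sum 20
  kept (positions 1,3,...): 9 6 3 8 5 → sum 31
Total = 51.
51 mod 10 = 1, so the number is invalid.

invalid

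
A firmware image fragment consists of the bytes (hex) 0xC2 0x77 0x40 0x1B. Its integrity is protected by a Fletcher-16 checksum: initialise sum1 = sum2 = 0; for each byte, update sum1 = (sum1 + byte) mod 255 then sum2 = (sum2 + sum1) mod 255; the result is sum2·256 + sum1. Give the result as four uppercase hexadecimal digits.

Running sums (mod 255):
  after byte 0 (0xC2): sum1=194, sum2=194
  after byte 1 (0x77): sum1=58, sum2=252
  after byte 2 (0x40): sum1=122, sum2=119
  after byte 3 (0x1B): sum1=149, sum2=13
Checksum = sum2·256 + sum1 = 13·256 + 149 = 3477 = 0x0D95.

0D95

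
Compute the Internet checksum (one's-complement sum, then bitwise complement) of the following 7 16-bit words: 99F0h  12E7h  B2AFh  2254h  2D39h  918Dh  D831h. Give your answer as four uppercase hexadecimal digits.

One's-complement addition (fold any carry out of bit 15 back into bit 0):
  0x99F0 + 0x12E7 = 0x0ACD7
  0xACD7 + 0xB2AF = 0x15F86 → wrap carry → 0x5F87
  0x5F87 + 0x2254 = 0x081DB
  0x81DB + 0x2D39 = 0x0AF14
  0xAF14 + 0x918D = 0x140A1 → wrap carry → 0x40A2
  0x40A2 + 0xD831 = 0x118D3 → wrap carry → 0x18D4
One's-complement sum = 0x18D4.
Checksum = ~0x18D4 & 0xFFFF = 0xE72B.

E72B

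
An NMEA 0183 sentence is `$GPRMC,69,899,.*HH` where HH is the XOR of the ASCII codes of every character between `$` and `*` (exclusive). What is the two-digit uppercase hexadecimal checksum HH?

XOR the ASCII codes of the payload characters:
  'G' = 0x47 → acc = 0x47
  'P' = 0x50 → acc = 0x17
  'R' = 0x52 → acc = 0x45
  'M' = 0x4D → acc = 0x08
  'C' = 0x43 → acc = 0x4B
  ',' = 0x2C → acc = 0x67
  '6' = 0x36 → acc = 0x51
  '9' = 0x39 → acc = 0x68
  ',' = 0x2C → acc = 0x44
  '8' = 0x38 → acc = 0x7C
  '9' = 0x39 → acc = 0x45
  '9' = 0x39 → acc = 0x7C
  ',' = 0x2C → acc = 0x50
  '.' = 0x2E → acc = 0x7E
Checksum = 0x7E.

7E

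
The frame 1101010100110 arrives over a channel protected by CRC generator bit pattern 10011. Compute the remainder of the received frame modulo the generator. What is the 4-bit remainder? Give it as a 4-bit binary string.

Modulo-2 division of 1101010100110 by 10011:
  pos 0: 11010 XOR 10011 = 01001
  pos 1: 10011 XOR 10011 = 00000
  pos 7: 10011 XOR 10011 = 00000
Remainder = 0000 (zero — the frame passes the CRC check).

0000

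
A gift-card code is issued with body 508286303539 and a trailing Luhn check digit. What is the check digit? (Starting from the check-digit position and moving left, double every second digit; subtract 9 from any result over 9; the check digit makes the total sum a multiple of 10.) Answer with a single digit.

3

Partial digits right→left: 9 3 5 3 0 3 6 8 2 8 0 5
Double every second digit counting from the check-digit position (so the 1st, 3rd, 5th, ... of the partial from the right).
  doubled (with −9 where >9): 9 1 0 3 4 0 → sum 17
  kept as-is: 3 3 3 8 8 5 → sum 30
Total = 17 + 30 = 47.
Check digit = (10 − (47 mod 10)) mod 10 = 3.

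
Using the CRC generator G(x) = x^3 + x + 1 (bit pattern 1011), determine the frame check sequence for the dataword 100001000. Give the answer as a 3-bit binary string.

Append 3 zeros: 100001000000. Divide by 1011 (XOR where the leading bit is 1):
  pos 0: 1000 XOR 1011 = 0011
  pos 2: 1101 XOR 1011 = 0110
  pos 3: 1100 XOR 1011 = 0111
  pos 4: 1110 XOR 1011 = 0101
  pos 5: 1010 XOR 1011 = 0001
  pos 8: 1000 XOR 1011 = 0011
Remainder (last 3 bits) = 011. This is the CRC / FCS.

011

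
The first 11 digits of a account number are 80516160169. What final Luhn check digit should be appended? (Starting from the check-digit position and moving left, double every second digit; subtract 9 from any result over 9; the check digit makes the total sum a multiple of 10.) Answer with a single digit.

7

Partial digits right→left: 9 6 1 0 6 1 6 1 5 0 8
Double every second digit counting from the check-digit position (so the 1st, 3rd, 5th, ... of the partial from the right).
  doubled (with −9 where >9): 9 2 3 3 1 7 → sum 25
  kept as-is: 6 0 1 1 0 → sum 8
Total = 25 + 8 = 33.
Check digit = (10 − (33 mod 10)) mod 10 = 7.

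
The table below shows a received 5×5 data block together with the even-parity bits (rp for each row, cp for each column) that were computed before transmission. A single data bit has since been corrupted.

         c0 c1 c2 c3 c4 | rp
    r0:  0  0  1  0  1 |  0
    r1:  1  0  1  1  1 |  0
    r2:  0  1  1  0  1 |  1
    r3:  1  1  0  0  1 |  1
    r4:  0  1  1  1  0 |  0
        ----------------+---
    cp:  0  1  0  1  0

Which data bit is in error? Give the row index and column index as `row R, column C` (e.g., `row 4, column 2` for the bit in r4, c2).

row 4, column 3

Recompute each row's even parity and compare to rp:
  r0: data parity 0, sent rp 0 → ok
  r1: data parity 0, sent rp 0 → ok
  r2: data parity 1, sent rp 1 → ok
  r3: data parity 1, sent rp 1 → ok
  r4: data parity 1, sent rp 0 → mismatch
Recompute each column's even parity and compare to cp:
  c0: data parity 0, sent cp 0 → ok
  c1: data parity 1, sent cp 1 → ok
  c2: data parity 0, sent cp 0 → ok
  c3: data parity 0, sent cp 1 → mismatch
  c4: data parity 0, sent cp 0 → ok
Exactly one row (r4) and one column (c3) fail → the flipped bit is at their intersection.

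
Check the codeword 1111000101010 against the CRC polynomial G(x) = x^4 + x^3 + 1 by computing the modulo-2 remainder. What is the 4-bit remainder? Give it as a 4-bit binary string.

0000

Modulo-2 division of 1111000101010 by 11001:
  pos 0: 11110 XOR 11001 = 00111
  pos 2: 11100 XOR 11001 = 00101
  pos 4: 10110 XOR 11001 = 01111
  pos 5: 11111 XOR 11001 = 00110
  pos 7: 11001 XOR 11001 = 00000
Remainder = 0000 (zero — the frame passes the CRC check).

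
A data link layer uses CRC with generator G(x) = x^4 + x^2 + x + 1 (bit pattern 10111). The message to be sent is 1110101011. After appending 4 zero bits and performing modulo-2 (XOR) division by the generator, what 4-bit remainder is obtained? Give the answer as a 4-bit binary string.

Append 4 zeros: 11101010110000. Divide by 10111 (XOR where the leading bit is 1):
  pos 0: 11101 XOR 10111 = 01010
  pos 1: 10100 XOR 10111 = 00011
  pos 4: 11101 XOR 10111 = 01010
  pos 5: 10101 XOR 10111 = 00010
  pos 8: 10000 XOR 10111 = 00111
Remainder (last 4 bits) = 1110. This is the CRC / FCS.

1110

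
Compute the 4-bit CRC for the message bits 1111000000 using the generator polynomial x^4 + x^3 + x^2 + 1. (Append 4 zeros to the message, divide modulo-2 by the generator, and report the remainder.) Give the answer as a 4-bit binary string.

Append 4 zeros: 11110000000000. Divide by 11101 (XOR where the leading bit is 1):
  pos 0: 11110 XOR 11101 = 00011
  pos 3: 11000 XOR 11101 = 00101
  pos 5: 10100 XOR 11101 = 01001
  pos 6: 10010 XOR 11101 = 01111
  pos 7: 11110 XOR 11101 = 00011
Remainder (last 4 bits) = 1100. This is the CRC / FCS.

1100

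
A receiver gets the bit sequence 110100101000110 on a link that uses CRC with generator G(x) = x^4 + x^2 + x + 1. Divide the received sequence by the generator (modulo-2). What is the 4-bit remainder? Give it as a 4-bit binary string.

0010

Modulo-2 division of 110100101000110 by 10111:
  pos 0: 11010 XOR 10111 = 01101
  pos 1: 11010 XOR 10111 = 01101
  pos 2: 11011 XOR 10111 = 01100
  pos 3: 11000 XOR 10111 = 01111
  pos 4: 11111 XOR 10111 = 01000
  pos 5: 10000 XOR 10111 = 00111
  pos 7: 11100 XOR 10111 = 01011
  pos 8: 10111 XOR 10111 = 00000
Remainder = 0010 (nonzero — an error is detected).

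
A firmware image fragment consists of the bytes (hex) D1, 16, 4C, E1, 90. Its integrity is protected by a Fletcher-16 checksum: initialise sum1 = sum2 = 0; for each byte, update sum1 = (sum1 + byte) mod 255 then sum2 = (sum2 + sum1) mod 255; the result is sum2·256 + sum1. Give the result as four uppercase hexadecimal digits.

AAA6

Running sums (mod 255):
  after byte 0 (D1): sum1=209, sum2=209
  after byte 1 (16): sum1=231, sum2=185
  after byte 2 (4C): sum1=52, sum2=237
  after byte 3 (E1): sum1=22, sum2=4
  after byte 4 (90): sum1=166, sum2=170
Checksum = sum2·256 + sum1 = 170·256 + 166 = 43686 = 0xAAA6.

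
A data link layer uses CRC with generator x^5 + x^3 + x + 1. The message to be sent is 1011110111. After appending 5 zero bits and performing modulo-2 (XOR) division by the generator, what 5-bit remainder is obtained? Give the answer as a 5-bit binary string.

10111

Append 5 zeros: 101111011100000. Divide by 101011 (XOR where the leading bit is 1):
  pos 0: 101111 XOR 101011 = 000100
  pos 3: 100011 XOR 101011 = 001000
  pos 5: 100010 XOR 101011 = 001001
  pos 7: 100100 XOR 101011 = 001111
  pos 9: 111100 XOR 101011 = 010111
Remainder (last 5 bits) = 10111. This is the CRC / FCS.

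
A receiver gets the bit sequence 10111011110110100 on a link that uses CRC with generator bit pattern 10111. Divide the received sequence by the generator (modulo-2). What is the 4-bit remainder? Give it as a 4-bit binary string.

Modulo-2 division of 10111011110110100 by 10111:
  pos 0: 10111 XOR 10111 = 00000
  pos 6: 11110 XOR 10111 = 01001
  pos 7: 10011 XOR 10111 = 00100
  pos 9: 10010 XOR 10111 = 00101
  pos 11: 10110 XOR 10111 = 00001
Remainder = 0010 (nonzero — an error is detected).

0010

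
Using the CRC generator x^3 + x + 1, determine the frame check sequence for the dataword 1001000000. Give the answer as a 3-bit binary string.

Append 3 zeros: 1001000000000. Divide by 1011 (XOR where the leading bit is 1):
  pos 0: 1001 XOR 1011 = 0010
  pos 2: 1000 XOR 1011 = 0011
  pos 4: 1100 XOR 1011 = 0111
  pos 5: 1110 XOR 1011 = 0101
  pos 6: 1010 XOR 1011 = 0001
  pos 9: 1000 XOR 1011 = 0011
Remainder (last 3 bits) = 011. This is the CRC / FCS.

011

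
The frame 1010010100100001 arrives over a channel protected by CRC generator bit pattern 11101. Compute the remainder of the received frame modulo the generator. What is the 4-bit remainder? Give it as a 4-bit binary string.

Modulo-2 division of 1010010100100001 by 11101:
  pos 0: 10100 XOR 11101 = 01001
  pos 1: 10011 XOR 11101 = 01110
  pos 2: 11100 XOR 11101 = 00001
  pos 6: 11001 XOR 11101 = 00100
  pos 8: 10000 XOR 11101 = 01101
  pos 9: 11010 XOR 11101 = 00111
  pos 11: 11101 XOR 11101 = 00000
Remainder = 0000 (zero — the frame passes the CRC check).

0000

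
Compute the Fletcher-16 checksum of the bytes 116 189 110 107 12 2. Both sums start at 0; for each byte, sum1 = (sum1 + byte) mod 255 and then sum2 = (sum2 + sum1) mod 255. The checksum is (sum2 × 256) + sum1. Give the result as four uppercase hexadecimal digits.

Running sums (mod 255):
  after byte 0 (116): sum1=116, sum2=116
  after byte 1 (189): sum1=50, sum2=166
  after byte 2 (110): sum1=160, sum2=71
  after byte 3 (107): sum1=12, sum2=83
  after byte 4 (12): sum1=24, sum2=107
  after byte 5 (2): sum1=26, sum2=133
Checksum = sum2·256 + sum1 = 133·256 + 26 = 34074 = 0x851A.

851A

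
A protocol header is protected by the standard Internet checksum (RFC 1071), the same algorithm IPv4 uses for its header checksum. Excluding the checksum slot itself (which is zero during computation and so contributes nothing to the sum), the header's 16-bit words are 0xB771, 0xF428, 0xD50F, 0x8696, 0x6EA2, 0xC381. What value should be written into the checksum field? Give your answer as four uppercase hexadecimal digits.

C69A

One's-complement addition (fold any carry out of bit 15 back into bit 0):
  0xB771 + 0xF428 = 0x1AB99 → wrap carry → 0xAB9A
  0xAB9A + 0xD50F = 0x180A9 → wrap carry → 0x80AA
  0x80AA + 0x8696 = 0x10740 → wrap carry → 0x0741
  0x0741 + 0x6EA2 = 0x075E3
  0x75E3 + 0xC381 = 0x13964 → wrap carry → 0x3965
One's-complement sum = 0x3965.
Checksum = ~0x3965 & 0xFFFF = 0xC69A.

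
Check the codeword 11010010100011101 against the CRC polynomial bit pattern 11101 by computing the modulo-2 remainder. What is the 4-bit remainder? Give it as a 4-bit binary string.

0010

Modulo-2 division of 11010010100011101 by 11101:
  pos 0: 11010 XOR 11101 = 00111
  pos 2: 11101 XOR 11101 = 00000
  pos 8: 10001 XOR 11101 = 01100
  pos 9: 11001 XOR 11101 = 00100
  pos 11: 10010 XOR 11101 = 01111
  pos 12: 11111 XOR 11101 = 00010
Remainder = 0010 (nonzero — an error is detected).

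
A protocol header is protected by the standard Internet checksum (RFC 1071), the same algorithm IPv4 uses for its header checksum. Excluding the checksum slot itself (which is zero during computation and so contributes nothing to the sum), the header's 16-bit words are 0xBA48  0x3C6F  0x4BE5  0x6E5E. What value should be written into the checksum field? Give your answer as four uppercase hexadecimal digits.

4F04

One's-complement addition (fold any carry out of bit 15 back into bit 0):
  0xBA48 + 0x3C6F = 0x0F6B7
  0xF6B7 + 0x4BE5 = 0x1429C → wrap carry → 0x429D
  0x429D + 0x6E5E = 0x0B0FB
One's-complement sum = 0xB0FB.
Checksum = ~0xB0FB & 0xFFFF = 0x4F04.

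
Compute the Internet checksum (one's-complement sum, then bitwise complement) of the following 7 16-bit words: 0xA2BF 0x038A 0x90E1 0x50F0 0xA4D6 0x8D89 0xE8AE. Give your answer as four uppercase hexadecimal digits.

One's-complement addition (fold any carry out of bit 15 back into bit 0):
  0xA2BF + 0x038A = 0x0A649
  0xA649 + 0x90E1 = 0x1372A → wrap carry → 0x372B
  0x372B + 0x50F0 = 0x0881B
  0x881B + 0xA4D6 = 0x12CF1 → wrap carry → 0x2CF2
  0x2CF2 + 0x8D89 = 0x0BA7B
  0xBA7B + 0xE8AE = 0x1A329 → wrap carry → 0xA32A
One's-complement sum = 0xA32A.
Checksum = ~0xA32A & 0xFFFF = 0x5CD5.

5CD5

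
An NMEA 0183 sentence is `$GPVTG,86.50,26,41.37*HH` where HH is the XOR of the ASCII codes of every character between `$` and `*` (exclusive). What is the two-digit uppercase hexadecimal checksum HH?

70

XOR the ASCII codes of the payload characters:
  'G' = 0x47 → acc = 0x47
  'P' = 0x50 → acc = 0x17
  'V' = 0x56 → acc = 0x41
  'T' = 0x54 → acc = 0x15
  'G' = 0x47 → acc = 0x52
  ',' = 0x2C → acc = 0x7E
  '8' = 0x38 → acc = 0x46
  '6' = 0x36 → acc = 0x70
  '.' = 0x2E → acc = 0x5E
  '5' = 0x35 → acc = 0x6B
  '0' = 0x30 → acc = 0x5B
  ',' = 0x2C → acc = 0x77
  '2' = 0x32 → acc = 0x45
  '6' = 0x36 → acc = 0x73
  ',' = 0x2C → acc = 0x5F
  '4' = 0x34 → acc = 0x6B
  '1' = 0x31 → acc = 0x5A
  '.' = 0x2E → acc = 0x74
  '3' = 0x33 → acc = 0x47
  '7' = 0x37 → acc = 0x70
Checksum = 0x70.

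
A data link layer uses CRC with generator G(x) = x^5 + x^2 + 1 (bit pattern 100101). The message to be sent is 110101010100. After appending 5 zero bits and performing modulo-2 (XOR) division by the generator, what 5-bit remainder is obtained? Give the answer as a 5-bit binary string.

Append 5 zeros: 11010101010000000. Divide by 100101 (XOR where the leading bit is 1):
  pos 0: 110101 XOR 100101 = 010000
  pos 1: 100000 XOR 100101 = 000101
  pos 4: 101101 XOR 100101 = 001000
  pos 6: 100000 XOR 100101 = 000101
  pos 9: 101000 XOR 100101 = 001101
  pos 11: 110100 XOR 100101 = 010001
Remainder (last 5 bits) = 10001. This is the CRC / FCS.

10001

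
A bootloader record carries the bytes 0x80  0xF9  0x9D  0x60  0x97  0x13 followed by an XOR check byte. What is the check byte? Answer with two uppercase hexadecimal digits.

00

XOR the bytes together:
  start with 0x80
  0x80 ⊕ 0xF9 = 0x79
  0x79 ⊕ 0x9D = 0xE4
  0xE4 ⊕ 0x60 = 0x84
  0x84 ⊕ 0x97 = 0x13
  0x13 ⊕ 0x13 = 0x00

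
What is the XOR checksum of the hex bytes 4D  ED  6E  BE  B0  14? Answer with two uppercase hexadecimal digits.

XOR the bytes together:
  start with 0x4D
  0x4D ⊕ 0xED = 0xA0
  0xA0 ⊕ 0x6E = 0xCE
  0xCE ⊕ 0xBE = 0x70
  0x70 ⊕ 0xB0 = 0xC0
  0xC0 ⊕ 0x14 = 0xD4

D4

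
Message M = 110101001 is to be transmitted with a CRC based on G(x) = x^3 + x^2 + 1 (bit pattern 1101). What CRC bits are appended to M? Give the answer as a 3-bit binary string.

Append 3 zeros: 110101001000. Divide by 1101 (XOR where the leading bit is 1):
  pos 0: 1101 XOR 1101 = 0000
  pos 5: 1001 XOR 1101 = 0100
  pos 6: 1000 XOR 1101 = 0101
  pos 7: 1010 XOR 1101 = 0111
  pos 8: 1110 XOR 1101 = 0011
Remainder (last 3 bits) = 011. This is the CRC / FCS.

011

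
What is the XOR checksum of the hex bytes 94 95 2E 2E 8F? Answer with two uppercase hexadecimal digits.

8E

XOR the bytes together:
  start with 0x94
  0x94 ⊕ 0x95 = 0x01
  0x01 ⊕ 0x2E = 0x2F
  0x2F ⊕ 0x2E = 0x01
  0x01 ⊕ 0x8F = 0x8E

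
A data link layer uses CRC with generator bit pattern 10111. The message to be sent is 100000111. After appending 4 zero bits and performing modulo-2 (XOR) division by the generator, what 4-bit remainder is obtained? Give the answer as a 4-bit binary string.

1100

Append 4 zeros: 1000001110000. Divide by 10111 (XOR where the leading bit is 1):
  pos 0: 10000 XOR 10111 = 00111
  pos 2: 11101 XOR 10111 = 01010
  pos 3: 10101 XOR 10111 = 00010
  pos 6: 10100 XOR 10111 = 00011
Remainder (last 4 bits) = 1100. This is the CRC / FCS.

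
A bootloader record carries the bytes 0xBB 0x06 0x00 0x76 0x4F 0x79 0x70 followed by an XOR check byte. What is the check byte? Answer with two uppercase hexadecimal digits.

XOR the bytes together:
  start with 0xBB
  0xBB ⊕ 0x06 = 0xBD
  0xBD ⊕ 0x00 = 0xBD
  0xBD ⊕ 0x76 = 0xCB
  0xCB ⊕ 0x4F = 0x84
  0x84 ⊕ 0x79 = 0xFD
  0xFD ⊕ 0x70 = 0x8D

8D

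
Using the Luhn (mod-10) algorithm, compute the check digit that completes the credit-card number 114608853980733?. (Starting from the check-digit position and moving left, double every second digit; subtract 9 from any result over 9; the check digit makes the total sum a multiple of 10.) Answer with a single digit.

7

Partial digits right→left: 3 3 7 0 8 9 3 5 8 8 0 6 4 1 1
Double every second digit counting from the check-digit position (so the 1st, 3rd, 5th, ... of the partial from the right).
  doubled (with −9 where >9): 6 5 7 6 7 0 8 2 → sum 41
  kept as-is: 3 0 9 5 8 6 1 → sum 32
Total = 41 + 32 = 73.
Check digit = (10 − (73 mod 10)) mod 10 = 7.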